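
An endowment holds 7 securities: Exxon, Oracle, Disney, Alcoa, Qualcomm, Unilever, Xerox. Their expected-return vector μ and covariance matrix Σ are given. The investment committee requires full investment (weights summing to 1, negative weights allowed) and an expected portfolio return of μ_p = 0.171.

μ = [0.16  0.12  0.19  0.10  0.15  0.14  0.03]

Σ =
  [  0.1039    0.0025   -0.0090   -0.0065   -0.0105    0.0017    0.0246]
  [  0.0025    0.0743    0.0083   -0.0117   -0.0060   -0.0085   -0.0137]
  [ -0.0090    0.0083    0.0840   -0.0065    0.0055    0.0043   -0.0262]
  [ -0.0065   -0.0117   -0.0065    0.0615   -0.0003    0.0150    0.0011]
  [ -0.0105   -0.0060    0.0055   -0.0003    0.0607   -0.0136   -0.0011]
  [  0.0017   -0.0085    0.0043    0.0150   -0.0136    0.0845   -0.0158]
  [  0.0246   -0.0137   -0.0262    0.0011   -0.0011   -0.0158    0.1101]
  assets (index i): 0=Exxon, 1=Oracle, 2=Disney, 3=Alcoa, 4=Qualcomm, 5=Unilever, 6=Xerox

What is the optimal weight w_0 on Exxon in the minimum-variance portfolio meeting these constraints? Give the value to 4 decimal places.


g=Σ⁻¹μ = [1.8744  2.2953  2.3854  1.9995  3.3042  2.0963  1.0208]
h=Σ⁻¹𝟙 = [9.9942  20.9596  14.8115  18.7501  22.9384  16.2219  15.3521]
a=μᵀg=2.048240  b=𝟙ᵀg=14.975807  c=𝟙ᵀh=119.027759  D=ac−b²=19.522599
λ₁=(c·0.171−b)/D = (119.027759·0.171−14.975807)/19.522599 = 0.275473
λ₂=(a−b·0.171)/D = (2.048240−14.975807·0.171)/19.522599 = -0.026258
w* = 0.275473·g + -0.026258·h:
  w_0 = 0.275473·1.8744 + -0.026258·9.9942 = 0.2539  (Exxon)
  w_1 = 0.275473·2.2953 + -0.026258·20.9596 = 0.0819  (Oracle)
  w_2 = 0.275473·2.3854 + -0.026258·14.8115 = 0.2682  (Disney)
  w_3 = 0.275473·1.9995 + -0.026258·18.7501 = 0.0585  (Alcoa)
  w_4 = 0.275473·3.3042 + -0.026258·22.9384 = 0.3079  (Qualcomm)
  w_5 = 0.275473·2.0963 + -0.026258·16.2219 = 0.1515  (Unilever)
  w_6 = 0.275473·1.0208 + -0.026258·15.3521 = -0.1219  (Xerox)
Σw_i=1.0000  μᵀw=0.1710
σ²=wᵀΣw=λ₁·μ_p+λ₂ = 0.275473·0.171 + -0.026258 = 0.020848 ≈ 0.0208

0.2539


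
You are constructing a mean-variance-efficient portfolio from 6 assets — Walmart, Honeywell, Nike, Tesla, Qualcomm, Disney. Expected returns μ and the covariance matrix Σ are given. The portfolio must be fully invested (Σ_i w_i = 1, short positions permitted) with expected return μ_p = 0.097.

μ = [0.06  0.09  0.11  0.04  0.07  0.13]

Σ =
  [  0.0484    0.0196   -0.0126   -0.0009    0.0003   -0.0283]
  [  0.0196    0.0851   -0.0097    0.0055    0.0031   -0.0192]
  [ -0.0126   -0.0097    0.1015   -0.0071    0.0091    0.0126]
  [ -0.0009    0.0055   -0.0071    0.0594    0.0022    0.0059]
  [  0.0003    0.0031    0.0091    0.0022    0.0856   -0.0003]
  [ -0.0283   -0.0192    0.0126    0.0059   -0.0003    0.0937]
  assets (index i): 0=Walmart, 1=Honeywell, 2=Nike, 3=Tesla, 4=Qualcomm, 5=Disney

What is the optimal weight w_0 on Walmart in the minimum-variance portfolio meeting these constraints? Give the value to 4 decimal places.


0.2782

g=Σ⁻¹μ = [2.3682  1.0725  1.1947  0.5175  0.6378  2.1312]
h=Σ⁻¹𝟙 = [31.9639  8.8482  12.4833  15.6999  9.5875  19.5029]
a=μᵀg=0.712433  b=𝟙ᵀg=7.921833  c=𝟙ᵀh=98.085705  D=ac−b²=7.124065
λ₁=(c·0.097−b)/D = (98.085705·0.097−7.921833)/7.124065 = 0.223535
λ₂=(a−b·0.097)/D = (0.712433−7.921833·0.097)/7.124065 = -0.007859
w* = 0.223535·g + -0.007859·h:
  w_0 = 0.223535·2.3682 + -0.007859·31.9639 = 0.2782  (Walmart)
  w_1 = 0.223535·1.0725 + -0.007859·8.8482 = 0.1702  (Honeywell)
  w_2 = 0.223535·1.1947 + -0.007859·12.4833 = 0.1690  (Nike)
  w_3 = 0.223535·0.5175 + -0.007859·15.6999 = -0.0077  (Tesla)
  w_4 = 0.223535·0.6378 + -0.007859·9.5875 = 0.0672  (Qualcomm)
  w_5 = 0.223535·2.1312 + -0.007859·19.5029 = 0.3231  (Disney)
Σw_i=1.0000  μᵀw=0.0970
σ²=wᵀΣw=λ₁·μ_p+λ₂ = 0.223535·0.097 + -0.007859 = 0.013824 ≈ 0.0138


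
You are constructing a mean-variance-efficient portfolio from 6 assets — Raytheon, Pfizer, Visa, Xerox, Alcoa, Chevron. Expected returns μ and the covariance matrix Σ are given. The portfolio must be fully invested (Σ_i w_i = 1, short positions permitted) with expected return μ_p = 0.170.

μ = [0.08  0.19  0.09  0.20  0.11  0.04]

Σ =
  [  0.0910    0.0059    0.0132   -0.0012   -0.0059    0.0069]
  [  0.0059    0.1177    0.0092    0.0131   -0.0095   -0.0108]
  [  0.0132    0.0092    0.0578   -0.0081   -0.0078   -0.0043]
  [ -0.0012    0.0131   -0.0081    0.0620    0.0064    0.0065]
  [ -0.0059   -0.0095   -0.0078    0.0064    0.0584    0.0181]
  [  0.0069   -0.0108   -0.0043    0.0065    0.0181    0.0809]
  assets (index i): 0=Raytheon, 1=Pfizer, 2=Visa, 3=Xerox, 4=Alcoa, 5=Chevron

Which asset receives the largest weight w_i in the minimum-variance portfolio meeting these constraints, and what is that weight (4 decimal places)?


u=Σ⁻¹μ = [0.6967  1.2644  1.8990  3.0053  2.0849  -0.0032]
v=Σ⁻¹𝟙 = [8.4062  7.1349  19.2842  14.6057  17.4610  8.5414]
a=μᵀu=1.297167  b=𝟙ᵀu=8.947206  c=𝟙ᵀv=75.433320  D=ac−b²=17.797147
λ₁=(c·0.170−b)/D = (75.433320·0.170−8.947206)/17.797147 = 0.217813
λ₂=(a−b·0.170)/D = (1.297167−8.947206·0.170)/17.797147 = -0.012578
w* = 0.217813·u + -0.012578·v:
  w_0 = 0.217813·0.6967 + -0.012578·8.4062 = 0.0460  (Raytheon)
  w_1 = 0.217813·1.2644 + -0.012578·7.1349 = 0.1857  (Pfizer)
  w_2 = 0.217813·1.8990 + -0.012578·19.2842 = 0.1711  (Visa)
  w_3 = 0.217813·3.0053 + -0.012578·14.6057 = 0.4709  (Xerox)
  w_4 = 0.217813·2.0849 + -0.012578·17.4610 = 0.2345  (Alcoa)
  w_5 = 0.217813·-0.0032 + -0.012578·8.5414 = -0.1081  (Chevron)
Σw_i=1.0000  μᵀw=0.1700
σ²=wᵀΣw=λ₁·μ_p+λ₂ = 0.217813·0.170 + -0.012578 = 0.024450 ≈ 0.0245

Xerox (0.4709)


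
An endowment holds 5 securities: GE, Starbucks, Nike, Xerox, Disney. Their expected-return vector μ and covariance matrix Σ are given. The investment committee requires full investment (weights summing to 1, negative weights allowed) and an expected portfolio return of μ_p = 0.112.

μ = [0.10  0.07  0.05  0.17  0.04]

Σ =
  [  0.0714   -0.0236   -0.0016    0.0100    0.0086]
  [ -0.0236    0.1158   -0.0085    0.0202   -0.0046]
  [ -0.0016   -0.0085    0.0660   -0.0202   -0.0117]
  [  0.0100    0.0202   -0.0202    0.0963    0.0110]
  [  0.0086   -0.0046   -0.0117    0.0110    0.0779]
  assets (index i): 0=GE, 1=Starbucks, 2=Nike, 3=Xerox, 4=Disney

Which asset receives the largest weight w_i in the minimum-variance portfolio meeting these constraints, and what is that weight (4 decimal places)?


Xerox (0.3933)

g=Σ⁻¹μ = [1.3772  0.7052  1.4822  1.7419  0.3797]
h=Σ⁻¹𝟙 = [15.6339  12.4024  22.4315  9.2764  13.9025]
a=μᵀg=0.572507  b=𝟙ᵀg=5.686226  c=𝟙ᵀh=73.646730  D=ac−b²=9.830088
λ₁=(c·0.112−b)/D = (73.646730·0.112−5.686226)/9.830088 = 0.260649
λ₂=(a−b·0.112)/D = (0.572507−5.686226·0.112)/9.830088 = -0.006546
w* = 0.260649·g + -0.006546·h:
  w_0 = 0.260649·1.3772 + -0.006546·15.6339 = 0.2566  (GE)
  w_1 = 0.260649·0.7052 + -0.006546·12.4024 = 0.1026  (Starbucks)
  w_2 = 0.260649·1.4822 + -0.006546·22.4315 = 0.2395  (Nike)
  w_3 = 0.260649·1.7419 + -0.006546·9.2764 = 0.3933  (Xerox)
  w_4 = 0.260649·0.3797 + -0.006546·13.9025 = 0.0080  (Disney)
Σw_i=1.0000  μᵀw=0.1120
σ²=wᵀΣw=λ₁·μ_p+λ₂ = 0.260649·0.112 + -0.006546 = 0.022646 ≈ 0.0226


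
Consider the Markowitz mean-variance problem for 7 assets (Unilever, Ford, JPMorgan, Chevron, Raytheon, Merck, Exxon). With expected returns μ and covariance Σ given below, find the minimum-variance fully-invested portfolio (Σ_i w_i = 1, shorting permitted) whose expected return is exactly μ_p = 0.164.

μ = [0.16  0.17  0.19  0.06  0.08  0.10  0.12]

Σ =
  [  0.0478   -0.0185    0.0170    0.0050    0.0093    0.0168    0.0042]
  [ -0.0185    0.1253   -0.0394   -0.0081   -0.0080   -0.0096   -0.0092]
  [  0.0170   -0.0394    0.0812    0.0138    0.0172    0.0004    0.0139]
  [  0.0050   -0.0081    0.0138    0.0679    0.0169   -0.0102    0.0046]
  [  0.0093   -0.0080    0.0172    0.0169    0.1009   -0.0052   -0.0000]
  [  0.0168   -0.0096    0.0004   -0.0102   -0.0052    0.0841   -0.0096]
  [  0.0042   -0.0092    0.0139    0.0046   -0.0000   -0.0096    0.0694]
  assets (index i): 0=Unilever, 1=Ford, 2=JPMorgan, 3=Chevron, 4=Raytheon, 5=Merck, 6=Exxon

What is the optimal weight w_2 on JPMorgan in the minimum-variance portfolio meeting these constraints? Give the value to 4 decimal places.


0.2839

p=Σ⁻¹μ = [2.8360  2.8888  2.7431  0.4684  0.2756  1.1871  1.5242]
q=Σ⁻¹𝟙 = [14.4551  17.1617  11.4410  12.9424  6.5714  14.5587  14.6740]
a=μᵀp=1.817796  b=𝟙ᵀp=11.923098  c=𝟙ᵀq=91.804284  D=ac−b²=24.721191
λ₁=(c·0.164−b)/D = (91.804284·0.164−11.923098)/24.721191 = 0.126725
λ₂=(a−b·0.164)/D = (1.817796−11.923098·0.164)/24.721191 = -0.005566
w* = 0.126725·p + -0.005566·q:
  w_0 = 0.126725·2.8360 + -0.005566·14.4551 = 0.2789  (Unilever)
  w_1 = 0.126725·2.8888 + -0.005566·17.1617 = 0.2706  (Ford)
  w_2 = 0.126725·2.7431 + -0.005566·11.4410 = 0.2839  (JPMorgan)
  w_3 = 0.126725·0.4684 + -0.005566·12.9424 = -0.0127  (Chevron)
  w_4 = 0.126725·0.2756 + -0.005566·6.5714 = -0.0016  (Raytheon)
  w_5 = 0.126725·1.1871 + -0.005566·14.5587 = 0.0694  (Merck)
  w_6 = 0.126725·1.5242 + -0.005566·14.6740 = 0.1115  (Exxon)
Σw_i=1.0000  μᵀw=0.1640
σ²=wᵀΣw=λ₁·μ_p+λ₂ = 0.126725·0.164 + -0.005566 = 0.015217 ≈ 0.0152


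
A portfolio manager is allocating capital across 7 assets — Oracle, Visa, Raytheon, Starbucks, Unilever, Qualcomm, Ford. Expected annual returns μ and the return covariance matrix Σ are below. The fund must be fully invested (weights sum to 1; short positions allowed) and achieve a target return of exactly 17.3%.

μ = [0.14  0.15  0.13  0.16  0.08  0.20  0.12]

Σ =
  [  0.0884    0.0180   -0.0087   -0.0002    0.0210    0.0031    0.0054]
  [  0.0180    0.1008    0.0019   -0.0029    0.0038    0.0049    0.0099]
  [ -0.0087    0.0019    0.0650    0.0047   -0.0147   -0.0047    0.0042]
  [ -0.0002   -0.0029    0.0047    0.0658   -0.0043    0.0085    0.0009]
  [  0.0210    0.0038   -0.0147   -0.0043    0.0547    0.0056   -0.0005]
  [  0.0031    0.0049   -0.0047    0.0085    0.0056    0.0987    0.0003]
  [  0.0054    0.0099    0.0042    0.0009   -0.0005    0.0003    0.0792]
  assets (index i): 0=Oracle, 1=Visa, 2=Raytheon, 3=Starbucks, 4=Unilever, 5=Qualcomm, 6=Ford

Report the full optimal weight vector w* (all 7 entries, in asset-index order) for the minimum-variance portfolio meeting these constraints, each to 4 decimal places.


0.1765  0.1379  0.1645  0.2705  -0.1462  0.3377  0.0590

x=Σ⁻¹μ = [1.0935  1.0497  2.3753  2.1719  1.6082  1.7712  1.1622]
y=Σ⁻¹𝟙 = [5.9693  6.6937  19.6684  14.3067  21.2017  8.0822  10.2802]
a=μᵀx=1.589191  b=𝟙ᵀx=11.231934  c=𝟙ᵀy=86.202276  D=ac−b²=10.835513
λ₁=(c·0.173−b)/D = (86.202276·0.173−11.231934)/10.835513 = 0.339722
λ₂=(a−b·0.173)/D = (1.589191−11.231934·0.173)/10.835513 = -0.032664
w* = 0.339722·x + -0.032664·y:
  w_0 = 0.339722·1.0935 + -0.032664·5.9693 = 0.1765  (Oracle)
  w_1 = 0.339722·1.0497 + -0.032664·6.6937 = 0.1379  (Visa)
  w_2 = 0.339722·2.3753 + -0.032664·19.6684 = 0.1645  (Raytheon)
  w_3 = 0.339722·2.1719 + -0.032664·14.3067 = 0.2705  (Starbucks)
  w_4 = 0.339722·1.6082 + -0.032664·21.2017 = -0.1462  (Unilever)
  w_5 = 0.339722·1.7712 + -0.032664·8.0822 = 0.3377  (Qualcomm)
  w_6 = 0.339722·1.1622 + -0.032664·10.2802 = 0.0590  (Ford)
Σw_i=1.0000  μᵀw=0.1730
σ²=wᵀΣw=λ₁·μ_p+λ₂ = 0.339722·0.173 + -0.032664 = 0.026108 ≈ 0.0261


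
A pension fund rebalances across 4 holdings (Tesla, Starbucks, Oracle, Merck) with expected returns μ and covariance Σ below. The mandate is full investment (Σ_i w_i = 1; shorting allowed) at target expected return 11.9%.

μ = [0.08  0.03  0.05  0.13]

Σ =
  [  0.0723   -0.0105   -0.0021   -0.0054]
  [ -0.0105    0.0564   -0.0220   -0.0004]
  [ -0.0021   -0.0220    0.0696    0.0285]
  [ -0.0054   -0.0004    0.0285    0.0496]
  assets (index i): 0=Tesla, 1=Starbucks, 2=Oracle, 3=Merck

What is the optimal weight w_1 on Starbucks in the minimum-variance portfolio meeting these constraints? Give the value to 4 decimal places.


p=Σ⁻¹μ = [1.4251  0.7451  -0.1861  2.8891]
q=Σ⁻¹𝟙 = [19.4600  29.0419  19.5050  11.3066]
a=μᵀp=0.502634  b=𝟙ᵀp=4.873164  c=𝟙ᵀq=79.313491  D=ac−b²=16.117894
λ₁=(c·0.119−b)/D = (79.313491·0.119−4.873164)/16.117894 = 0.283234
λ₂=(a−b·0.119)/D = (0.502634−4.873164·0.119)/16.117894 = -0.004794
w* = 0.283234·p + -0.004794·q:
  w_0 = 0.283234·1.4251 + -0.004794·19.4600 = 0.3103  (Tesla)
  w_1 = 0.283234·0.7451 + -0.004794·29.0419 = 0.0718  (Starbucks)
  w_2 = 0.283234·-0.1861 + -0.004794·19.5050 = -0.1462  (Oracle)
  w_3 = 0.283234·2.8891 + -0.004794·11.3066 = 0.7641  (Merck)
Σw_i=1.0000  μᵀw=0.1190
σ²=wᵀΣw=λ₁·μ_p+λ₂ = 0.283234·0.119 + -0.004794 = 0.028911 ≈ 0.0289

0.0718


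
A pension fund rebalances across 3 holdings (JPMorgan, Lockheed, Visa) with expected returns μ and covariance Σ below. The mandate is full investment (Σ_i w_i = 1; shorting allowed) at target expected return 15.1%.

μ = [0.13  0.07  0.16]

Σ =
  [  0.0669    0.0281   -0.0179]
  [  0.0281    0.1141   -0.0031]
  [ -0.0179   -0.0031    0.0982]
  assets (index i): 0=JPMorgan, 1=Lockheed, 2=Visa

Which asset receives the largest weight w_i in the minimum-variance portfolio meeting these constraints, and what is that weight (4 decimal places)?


x=Σ⁻¹μ = [2.4749  0.0606  2.0824]
y=Σ⁻¹𝟙 = [16.3745  5.0937  13.3289]
a=μᵀx=0.659159  b=𝟙ᵀx=4.617861  c=𝟙ᵀy=34.797077  D=ac−b²=1.612186
λ₁=(c·0.151−b)/D = (34.797077·0.151−4.617861)/1.612186 = 0.394804
λ₂=(a−b·0.151)/D = (0.659159−4.617861·0.151)/1.612186 = -0.023656
w* = 0.394804·x + -0.023656·y:
  w_0 = 0.394804·2.4749 + -0.023656·16.3745 = 0.5898  (JPMorgan)
  w_1 = 0.394804·0.0606 + -0.023656·5.0937 = -0.0966  (Lockheed)
  w_2 = 0.394804·2.0824 + -0.023656·13.3289 = 0.5068  (Visa)
Σw_i=1.0000  μᵀw=0.1510
σ²=wᵀΣw=λ₁·μ_p+λ₂ = 0.394804·0.151 + -0.023656 = 0.035960 ≈ 0.0360

JPMorgan (0.5898)


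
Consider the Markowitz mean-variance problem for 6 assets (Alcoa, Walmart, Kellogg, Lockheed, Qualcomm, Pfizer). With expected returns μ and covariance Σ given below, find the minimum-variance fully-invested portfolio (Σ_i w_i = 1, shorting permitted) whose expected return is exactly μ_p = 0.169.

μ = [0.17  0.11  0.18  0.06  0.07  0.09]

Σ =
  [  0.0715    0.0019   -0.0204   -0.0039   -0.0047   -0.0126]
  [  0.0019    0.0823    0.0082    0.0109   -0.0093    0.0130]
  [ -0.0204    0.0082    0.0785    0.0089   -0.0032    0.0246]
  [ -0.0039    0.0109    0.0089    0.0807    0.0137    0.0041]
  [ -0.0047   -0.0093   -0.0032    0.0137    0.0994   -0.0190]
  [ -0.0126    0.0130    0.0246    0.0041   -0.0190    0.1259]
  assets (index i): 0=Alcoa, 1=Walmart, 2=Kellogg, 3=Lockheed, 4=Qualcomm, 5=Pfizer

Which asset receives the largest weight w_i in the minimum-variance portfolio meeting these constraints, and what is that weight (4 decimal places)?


Alcoa (0.4576)

p=Σ⁻¹μ = [3.3652  0.9783  2.9143  0.2349  1.1200  0.5426]
q=Σ⁻¹𝟙 = [20.4600  9.4008  14.2116  7.9720  12.7784  7.9117]
a=μᵀp=1.345593  b=𝟙ᵀp=9.155238  c=𝟙ᵀq=72.734502  D=ac−b²=14.052641
λ₁=(c·0.169−b)/D = (72.734502·0.169−9.155238)/14.052641 = 0.223224
λ₂=(a−b·0.169)/D = (1.345593−9.155238·0.169)/14.052641 = -0.014349
w* = 0.223224·p + -0.014349·q:
  w_0 = 0.223224·3.3652 + -0.014349·20.4600 = 0.4576  (Alcoa)
  w_1 = 0.223224·0.9783 + -0.014349·9.4008 = 0.0835  (Walmart)
  w_2 = 0.223224·2.9143 + -0.014349·14.2116 = 0.4466  (Kellogg)
  w_3 = 0.223224·0.2349 + -0.014349·7.9720 = -0.0620  (Lockheed)
  w_4 = 0.223224·1.1200 + -0.014349·12.7784 = 0.0667  (Qualcomm)
  w_5 = 0.223224·0.5426 + -0.014349·7.9117 = 0.0076  (Pfizer)
Σw_i=1.0000  μᵀw=0.1690
σ²=wᵀΣw=λ₁·μ_p+λ₂ = 0.223224·0.169 + -0.014349 = 0.023376 ≈ 0.0234


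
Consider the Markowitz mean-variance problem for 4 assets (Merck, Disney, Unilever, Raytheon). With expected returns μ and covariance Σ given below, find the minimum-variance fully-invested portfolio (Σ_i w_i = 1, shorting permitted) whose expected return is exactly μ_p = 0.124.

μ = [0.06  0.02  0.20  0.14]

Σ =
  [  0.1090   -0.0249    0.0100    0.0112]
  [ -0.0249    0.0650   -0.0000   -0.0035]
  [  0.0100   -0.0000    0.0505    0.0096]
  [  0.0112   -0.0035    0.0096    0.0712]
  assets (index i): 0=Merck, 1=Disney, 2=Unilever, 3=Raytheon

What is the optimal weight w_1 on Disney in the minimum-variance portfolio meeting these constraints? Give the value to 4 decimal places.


0.2476

u=Σ⁻¹μ = [0.1678  0.4511  3.6477  1.4703]
v=Σ⁻¹𝟙 = [11.2432  20.2942  15.4482  11.1911]
a=μᵀu=0.954461  b=𝟙ᵀu=5.736863  c=𝟙ᵀv=58.176623  D=ac−b²=22.615725
λ₁=(c·0.124−b)/D = (58.176623·0.124−5.736863)/22.615725 = 0.065310
λ₂=(a−b·0.124)/D = (0.954461−5.736863·0.124)/22.615725 = 0.010749
w* = 0.065310·u + 0.010749·v:
  w_0 = 0.065310·0.1678 + 0.010749·11.2432 = 0.1318  (Merck)
  w_1 = 0.065310·0.4511 + 0.010749·20.2942 = 0.2476  (Disney)
  w_2 = 0.065310·3.6477 + 0.010749·15.4482 = 0.4043  (Unilever)
  w_3 = 0.065310·1.4703 + 0.010749·11.1911 = 0.2163  (Raytheon)
Σw_i=1.0000  μᵀw=0.1240
σ²=wᵀΣw=λ₁·μ_p+λ₂ = 0.065310·0.124 + 0.010749 = 0.018847 ≈ 0.0188


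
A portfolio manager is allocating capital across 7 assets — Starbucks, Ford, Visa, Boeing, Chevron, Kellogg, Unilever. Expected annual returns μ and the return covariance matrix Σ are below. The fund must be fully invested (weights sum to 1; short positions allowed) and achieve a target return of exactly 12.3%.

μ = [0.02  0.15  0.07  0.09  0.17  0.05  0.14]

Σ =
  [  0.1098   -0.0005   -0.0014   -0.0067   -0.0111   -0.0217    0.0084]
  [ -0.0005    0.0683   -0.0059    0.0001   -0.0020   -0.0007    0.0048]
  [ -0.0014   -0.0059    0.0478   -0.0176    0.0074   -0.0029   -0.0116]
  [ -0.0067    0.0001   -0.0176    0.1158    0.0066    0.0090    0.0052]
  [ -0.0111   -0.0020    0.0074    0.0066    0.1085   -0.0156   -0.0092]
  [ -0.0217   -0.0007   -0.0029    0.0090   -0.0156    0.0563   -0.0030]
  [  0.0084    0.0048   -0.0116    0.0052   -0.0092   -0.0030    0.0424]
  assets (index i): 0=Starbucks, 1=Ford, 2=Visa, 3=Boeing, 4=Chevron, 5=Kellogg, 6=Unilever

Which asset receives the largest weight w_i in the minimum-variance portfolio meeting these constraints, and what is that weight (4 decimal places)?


Unilever (0.3323)

u=Σ⁻¹μ = [0.5465  2.2308  2.8667  0.7851  2.0572  1.9431  4.2129]
v=Σ⁻¹𝟙 = [15.2044  16.1876  34.3894  10.0895  15.1505  29.9020  32.3143]
a=μᵀu=1.653557  b=𝟙ᵀu=14.642236  c=𝟙ᵀv=153.237745  D=ac−b²=38.992265
λ₁=(c·0.123−b)/D = (153.237745·0.123−14.642236)/38.992265 = 0.107868
λ₂=(a−b·0.123)/D = (1.653557−14.642236·0.123)/38.992265 = -0.003781
w* = 0.107868·u + -0.003781·v:
  w_0 = 0.107868·0.5465 + -0.003781·15.2044 = 0.0015  (Starbucks)
  w_1 = 0.107868·2.2308 + -0.003781·16.1876 = 0.1794  (Ford)
  w_2 = 0.107868·2.8667 + -0.003781·34.3894 = 0.1792  (Visa)
  w_3 = 0.107868·0.7851 + -0.003781·10.0895 = 0.0465  (Boeing)
  w_4 = 0.107868·2.0572 + -0.003781·15.1505 = 0.1646  (Chevron)
  w_5 = 0.107868·1.9431 + -0.003781·29.9020 = 0.0965  (Kellogg)
  w_6 = 0.107868·4.2129 + -0.003781·32.3143 = 0.3323  (Unilever)
Σw_i=1.0000  μᵀw=0.1230
σ²=wᵀΣw=λ₁·μ_p+λ₂ = 0.107868·0.123 + -0.003781 = 0.009487 ≈ 0.0095


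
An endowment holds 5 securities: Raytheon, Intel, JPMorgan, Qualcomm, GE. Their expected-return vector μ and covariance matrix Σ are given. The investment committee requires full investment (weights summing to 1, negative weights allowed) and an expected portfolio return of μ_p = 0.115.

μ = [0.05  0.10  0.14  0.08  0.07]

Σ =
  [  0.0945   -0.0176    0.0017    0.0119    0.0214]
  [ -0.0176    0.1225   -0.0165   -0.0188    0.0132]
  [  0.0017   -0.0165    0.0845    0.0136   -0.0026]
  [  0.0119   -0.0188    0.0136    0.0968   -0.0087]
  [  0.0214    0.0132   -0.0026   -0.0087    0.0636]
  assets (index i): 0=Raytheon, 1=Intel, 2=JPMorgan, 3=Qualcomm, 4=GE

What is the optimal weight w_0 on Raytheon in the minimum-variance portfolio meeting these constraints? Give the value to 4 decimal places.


-0.0129

x=Σ⁻¹μ = [0.3972  1.1404  1.7656  0.8334  0.9165]
y=Σ⁻¹𝟙 = [8.2464  11.3490  12.5187  10.8941  12.5951]
a=μᵀx=0.511900  b=𝟙ᵀx=5.053016  c=𝟙ᵀy=55.603254  D=ac−b²=2.930318
λ₁=(c·0.115−b)/D = (55.603254·0.115−5.053016)/2.930318 = 0.457752
λ₂=(a−b·0.115)/D = (0.511900−5.053016·0.115)/2.930318 = -0.023614
w* = 0.457752·x + -0.023614·y:
  w_0 = 0.457752·0.3972 + -0.023614·8.2464 = -0.0129  (Raytheon)
  w_1 = 0.457752·1.1404 + -0.023614·11.3490 = 0.2540  (Intel)
  w_2 = 0.457752·1.7656 + -0.023614·12.5187 = 0.5126  (JPMorgan)
  w_3 = 0.457752·0.8334 + -0.023614·10.8941 = 0.1242  (Qualcomm)
  w_4 = 0.457752·0.9165 + -0.023614·12.5951 = 0.1221  (GE)
Σw_i=1.0000  μᵀw=0.1150
σ²=wᵀΣw=λ₁·μ_p+λ₂ = 0.457752·0.115 + -0.023614 = 0.029027 ≈ 0.0290


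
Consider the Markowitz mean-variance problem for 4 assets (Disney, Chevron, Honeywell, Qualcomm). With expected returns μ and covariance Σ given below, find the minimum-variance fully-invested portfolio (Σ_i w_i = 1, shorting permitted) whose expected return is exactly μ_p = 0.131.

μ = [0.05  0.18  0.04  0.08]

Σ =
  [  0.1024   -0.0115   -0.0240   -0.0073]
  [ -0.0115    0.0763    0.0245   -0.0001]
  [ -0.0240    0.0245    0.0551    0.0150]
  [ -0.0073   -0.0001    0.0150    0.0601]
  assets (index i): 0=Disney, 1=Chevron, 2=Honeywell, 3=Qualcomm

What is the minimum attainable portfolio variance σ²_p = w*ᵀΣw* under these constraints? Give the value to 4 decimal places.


x=Σ⁻¹μ = [0.7702  2.6518  -0.5437  1.5648]
y=Σ⁻¹𝟙 = [15.8253  10.1858  16.5819  14.4395]
a=μᵀx=0.619274  b=𝟙ᵀx=4.443151  c=𝟙ᵀy=57.032528  D=ac−b²=15.577154
λ₁=(c·0.131−b)/D = (57.032528·0.131−4.443151)/15.577154 = 0.194394
λ₂=(a−b·0.131)/D = (0.619274−4.443151·0.131)/15.577154 = 0.002389
w* = 0.194394·x + 0.002389·y:
  w_0 = 0.194394·0.7702 + 0.002389·15.8253 = 0.1875  (Disney)
  w_1 = 0.194394·2.6518 + 0.002389·10.1858 = 0.5398  (Chevron)
  w_2 = 0.194394·-0.5437 + 0.002389·16.5819 = -0.0661  (Honeywell)
  w_3 = 0.194394·1.5648 + 0.002389·14.4395 = 0.3387  (Qualcomm)
Σw_i=1.0000  μᵀw=0.1310
σ²=wᵀΣw=λ₁·μ_p+λ₂ = 0.194394·0.131 + 0.002389 = 0.027855 ≈ 0.0279

0.0279


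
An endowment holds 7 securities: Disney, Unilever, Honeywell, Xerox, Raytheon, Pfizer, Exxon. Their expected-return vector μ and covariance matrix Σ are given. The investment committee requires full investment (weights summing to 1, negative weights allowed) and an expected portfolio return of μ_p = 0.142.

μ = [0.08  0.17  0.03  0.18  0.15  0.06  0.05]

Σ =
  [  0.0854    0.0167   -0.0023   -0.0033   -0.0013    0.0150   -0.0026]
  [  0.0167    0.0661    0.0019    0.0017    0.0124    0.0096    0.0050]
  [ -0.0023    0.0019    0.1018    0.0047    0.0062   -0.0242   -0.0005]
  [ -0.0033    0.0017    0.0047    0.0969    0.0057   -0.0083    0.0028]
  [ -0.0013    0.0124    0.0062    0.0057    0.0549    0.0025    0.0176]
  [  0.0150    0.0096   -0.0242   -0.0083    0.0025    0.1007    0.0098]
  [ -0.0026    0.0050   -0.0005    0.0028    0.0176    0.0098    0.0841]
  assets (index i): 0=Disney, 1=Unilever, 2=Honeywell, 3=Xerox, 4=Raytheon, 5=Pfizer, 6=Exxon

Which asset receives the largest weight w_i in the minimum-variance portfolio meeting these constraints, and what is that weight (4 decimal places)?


Raytheon (0.2833)

u=Σ⁻¹μ = [0.5833  1.9155  0.1732  1.7529  2.1080  0.4654  -0.0540]
v=Σ⁻¹𝟙 = [9.4571  7.9501  11.2082  9.9394  11.3542  10.2281  7.8780]
a=μᵀu=1.034426  b=𝟙ᵀu=6.944140  c=𝟙ᵀv=68.015092  D=ac−b²=22.135519
λ₁=(c·0.142−b)/D = (68.015092·0.142−6.944140)/22.135519 = 0.122609
λ₂=(a−b·0.142)/D = (1.034426−6.944140·0.142)/22.135519 = 0.002185
w* = 0.122609·u + 0.002185·v:
  w_0 = 0.122609·0.5833 + 0.002185·9.4571 = 0.0922  (Disney)
  w_1 = 0.122609·1.9155 + 0.002185·7.9501 = 0.2522  (Unilever)
  w_2 = 0.122609·0.1732 + 0.002185·11.2082 = 0.0457  (Honeywell)
  w_3 = 0.122609·1.7529 + 0.002185·9.9394 = 0.2366  (Xerox)
  w_4 = 0.122609·2.1080 + 0.002185·11.3542 = 0.2833  (Raytheon)
  w_5 = 0.122609·0.4654 + 0.002185·10.2281 = 0.0794  (Pfizer)
  w_6 = 0.122609·-0.0540 + 0.002185·7.8780 = 0.0106  (Exxon)
Σw_i=1.0000  μᵀw=0.1420
σ²=wᵀΣw=λ₁·μ_p+λ₂ = 0.122609·0.142 + 0.002185 = 0.019595 ≈ 0.0196


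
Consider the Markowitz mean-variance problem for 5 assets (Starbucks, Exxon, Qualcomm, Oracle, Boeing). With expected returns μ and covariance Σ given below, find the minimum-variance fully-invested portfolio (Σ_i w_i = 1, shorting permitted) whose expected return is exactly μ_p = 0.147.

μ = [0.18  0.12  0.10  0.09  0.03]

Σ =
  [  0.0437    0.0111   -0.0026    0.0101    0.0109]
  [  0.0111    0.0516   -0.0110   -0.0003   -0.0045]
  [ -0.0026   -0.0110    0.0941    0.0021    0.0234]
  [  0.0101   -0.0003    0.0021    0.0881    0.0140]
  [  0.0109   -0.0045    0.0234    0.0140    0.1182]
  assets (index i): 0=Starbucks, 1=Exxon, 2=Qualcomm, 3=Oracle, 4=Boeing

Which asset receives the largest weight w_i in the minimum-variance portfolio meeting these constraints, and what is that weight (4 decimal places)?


Starbucks (0.4960)

u=Σ⁻¹μ = [3.6949  1.8118  1.4573  0.6300  -0.3811]
v=Σ⁻¹𝟙 = [15.6955  18.9920  12.0100  8.6409  4.3348]
a=μᵀu=1.073501  b=𝟙ᵀu=7.212953  c=𝟙ᵀv=59.673232  D=ac−b²=12.032608
λ₁=(c·0.147−b)/D = (59.673232·0.147−7.212953)/12.032608 = 0.129566
λ₂=(a−b·0.147)/D = (1.073501−7.212953·0.147)/12.032608 = 0.001097
w* = 0.129566·u + 0.001097·v:
  w_0 = 0.129566·3.6949 + 0.001097·15.6955 = 0.4960  (Starbucks)
  w_1 = 0.129566·1.8118 + 0.001097·18.9920 = 0.2556  (Exxon)
  w_2 = 0.129566·1.4573 + 0.001097·12.0100 = 0.2020  (Qualcomm)
  w_3 = 0.129566·0.6300 + 0.001097·8.6409 = 0.0911  (Oracle)
  w_4 = 0.129566·-0.3811 + 0.001097·4.3348 = -0.0446  (Boeing)
Σw_i=1.0000  μᵀw=0.1470
σ²=wᵀΣw=λ₁·μ_p+λ₂ = 0.129566·0.147 + 0.001097 = 0.020143 ≈ 0.0201


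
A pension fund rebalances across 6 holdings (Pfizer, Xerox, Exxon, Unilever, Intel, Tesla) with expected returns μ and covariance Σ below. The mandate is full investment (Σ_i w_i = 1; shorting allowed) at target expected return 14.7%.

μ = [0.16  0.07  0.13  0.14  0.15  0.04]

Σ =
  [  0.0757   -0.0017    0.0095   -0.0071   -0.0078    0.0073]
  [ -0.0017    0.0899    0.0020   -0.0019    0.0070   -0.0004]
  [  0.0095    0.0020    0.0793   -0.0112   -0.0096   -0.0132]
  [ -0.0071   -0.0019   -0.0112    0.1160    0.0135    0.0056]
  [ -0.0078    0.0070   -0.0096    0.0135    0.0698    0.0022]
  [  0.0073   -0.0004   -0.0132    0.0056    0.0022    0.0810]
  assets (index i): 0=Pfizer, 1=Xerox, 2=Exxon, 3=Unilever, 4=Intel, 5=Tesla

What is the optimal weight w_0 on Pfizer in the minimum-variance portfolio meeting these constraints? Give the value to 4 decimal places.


p=Σ⁻¹μ = [2.2031  0.6243  1.8942  1.2406  2.3387  0.4578]
q=Σ⁻¹𝟙 = [12.5324  10.0922  16.0274  8.7544  14.8205  12.8701]
a=μᵀp=1.185246  b=𝟙ᵀp=8.758691  c=𝟙ᵀq=75.097000  D=ac−b²=12.293795
λ₁=(c·0.147−b)/D = (75.097000·0.147−8.758691)/12.293795 = 0.185506
λ₂=(a−b·0.147)/D = (1.185246−8.758691·0.147)/12.293795 = -0.008320
w* = 0.185506·p + -0.008320·q:
  w_0 = 0.185506·2.2031 + -0.008320·12.5324 = 0.3044  (Pfizer)
  w_1 = 0.185506·0.6243 + -0.008320·10.0922 = 0.0318  (Xerox)
  w_2 = 0.185506·1.8942 + -0.008320·16.0274 = 0.2180  (Exxon)
  w_3 = 0.185506·1.2406 + -0.008320·8.7544 = 0.1573  (Unilever)
  w_4 = 0.185506·2.3387 + -0.008320·14.8205 = 0.3105  (Intel)
  w_5 = 0.185506·0.4578 + -0.008320·12.8701 = -0.0222  (Tesla)
Σw_i=1.0000  μᵀw=0.1470
σ²=wᵀΣw=λ₁·μ_p+λ₂ = 0.185506·0.147 + -0.008320 = 0.018950 ≈ 0.0189

0.3044


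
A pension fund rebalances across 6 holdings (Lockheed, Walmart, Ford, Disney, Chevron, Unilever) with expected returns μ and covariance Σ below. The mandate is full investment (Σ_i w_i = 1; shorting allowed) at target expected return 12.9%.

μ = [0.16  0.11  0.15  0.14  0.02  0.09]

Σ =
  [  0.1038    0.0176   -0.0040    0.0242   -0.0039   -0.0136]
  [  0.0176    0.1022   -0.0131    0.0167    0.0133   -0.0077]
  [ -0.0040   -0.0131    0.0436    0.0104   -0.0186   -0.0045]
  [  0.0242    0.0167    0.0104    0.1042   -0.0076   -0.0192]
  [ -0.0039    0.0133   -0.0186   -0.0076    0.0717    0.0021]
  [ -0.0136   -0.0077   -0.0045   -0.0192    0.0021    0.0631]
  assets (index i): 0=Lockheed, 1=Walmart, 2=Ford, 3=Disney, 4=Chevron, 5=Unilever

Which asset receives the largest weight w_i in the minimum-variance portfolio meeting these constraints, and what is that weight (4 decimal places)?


Ford (0.4116)

g=Σ⁻¹μ = [1.6851  1.2484  4.5995  0.8491  1.3495  2.4833]
h=Σ⁻¹𝟙 = [11.5339  10.2093  37.2909  7.5835  22.4612  23.7990]
a=μᵀg=1.466230  b=𝟙ᵀg=12.214910  c=𝟙ᵀh=112.877796  D=ac−b²=16.300829
λ₁=(c·0.129−b)/D = (112.877796·0.129−12.214910)/16.300829 = 0.143939
λ₂=(a−b·0.129)/D = (1.466230−12.214910·0.129)/16.300829 = -0.006717
w* = 0.143939·g + -0.006717·h:
  w_0 = 0.143939·1.6851 + -0.006717·11.5339 = 0.1651  (Lockheed)
  w_1 = 0.143939·1.2484 + -0.006717·10.2093 = 0.1111  (Walmart)
  w_2 = 0.143939·4.5995 + -0.006717·37.2909 = 0.4116  (Ford)
  w_3 = 0.143939·0.8491 + -0.006717·7.5835 = 0.0713  (Disney)
  w_4 = 0.143939·1.3495 + -0.006717·22.4612 = 0.0434  (Chevron)
  w_5 = 0.143939·2.4833 + -0.006717·23.7990 = 0.1976  (Unilever)
Σw_i=1.0000  μᵀw=0.1290
σ²=wᵀΣw=λ₁·μ_p+λ₂ = 0.143939·0.129 + -0.006717 = 0.011851 ≈ 0.0119


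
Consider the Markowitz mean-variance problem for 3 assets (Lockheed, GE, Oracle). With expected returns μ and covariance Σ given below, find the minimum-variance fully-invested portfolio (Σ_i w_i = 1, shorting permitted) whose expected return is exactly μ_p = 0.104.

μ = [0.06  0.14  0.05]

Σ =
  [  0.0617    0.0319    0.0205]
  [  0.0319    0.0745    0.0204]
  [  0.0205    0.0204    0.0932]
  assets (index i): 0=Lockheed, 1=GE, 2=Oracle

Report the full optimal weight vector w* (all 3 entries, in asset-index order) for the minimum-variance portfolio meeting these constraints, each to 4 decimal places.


u=Σ⁻¹μ = [-0.0326  1.8555  0.1375]
v=Σ⁻¹𝟙 = [10.2086  7.1574  6.9175]
a=μᵀu=0.264689  b=𝟙ᵀu=1.960432  c=𝟙ᵀv=24.283525  D=ac−b²=2.584300
λ₁=(c·0.104−b)/D = (24.283525·0.104−1.960432)/2.584300 = 0.218649
λ₂=(a−b·0.104)/D = (0.264689−1.960432·0.104)/2.584300 = 0.023528
w* = 0.218649·u + 0.023528·v:
  w_0 = 0.218649·-0.0326 + 0.023528·10.2086 = 0.2331  (Lockheed)
  w_1 = 0.218649·1.8555 + 0.023528·7.1574 = 0.5741  (GE)
  w_2 = 0.218649·0.1375 + 0.023528·6.9175 = 0.1928  (Oracle)
Σw_i=1.0000  μᵀw=0.1040
σ²=wᵀΣw=λ₁·μ_p+λ₂ = 0.218649·0.104 + 0.023528 = 0.046268 ≈ 0.0463

0.2331  0.5741  0.1928


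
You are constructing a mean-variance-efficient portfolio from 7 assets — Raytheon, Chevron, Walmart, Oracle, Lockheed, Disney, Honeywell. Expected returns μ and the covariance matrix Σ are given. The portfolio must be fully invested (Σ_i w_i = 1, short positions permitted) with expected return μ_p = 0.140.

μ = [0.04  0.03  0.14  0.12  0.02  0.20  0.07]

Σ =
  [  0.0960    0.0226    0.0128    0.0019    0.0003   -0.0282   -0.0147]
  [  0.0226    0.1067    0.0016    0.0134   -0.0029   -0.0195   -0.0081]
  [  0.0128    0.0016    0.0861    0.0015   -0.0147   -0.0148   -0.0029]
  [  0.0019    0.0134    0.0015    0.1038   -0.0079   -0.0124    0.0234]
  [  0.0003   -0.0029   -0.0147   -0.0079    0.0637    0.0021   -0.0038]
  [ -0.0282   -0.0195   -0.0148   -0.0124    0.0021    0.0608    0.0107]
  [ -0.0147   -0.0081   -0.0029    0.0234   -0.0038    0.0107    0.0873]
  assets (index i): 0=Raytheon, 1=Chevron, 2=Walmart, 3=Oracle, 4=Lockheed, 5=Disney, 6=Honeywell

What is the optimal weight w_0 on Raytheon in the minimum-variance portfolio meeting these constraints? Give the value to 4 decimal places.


0.1102

x=Σ⁻¹μ = [1.3959  0.6992  2.4062  1.6388  0.9423  5.0190  0.1683]
y=Σ⁻¹𝟙 = [15.8061  11.5136  18.2619  10.7433  21.2467  31.6208  9.9607]
a=μᵀx=1.644772  b=𝟙ᵀx=12.269848  c=𝟙ᵀy=119.153087  D=ac−b²=45.430473
λ₁=(c·0.140−b)/D = (119.153087·0.140−12.269848)/45.430473 = 0.097106
λ₂=(a−b·0.140)/D = (1.644772−12.269848·0.140)/45.430473 = -0.001607
w* = 0.097106·x + -0.001607·y:
  w_0 = 0.097106·1.3959 + -0.001607·15.8061 = 0.1102  (Raytheon)
  w_1 = 0.097106·0.6992 + -0.001607·11.5136 = 0.0494  (Chevron)
  w_2 = 0.097106·2.4062 + -0.001607·18.2619 = 0.2043  (Walmart)
  w_3 = 0.097106·1.6388 + -0.001607·10.7433 = 0.1419  (Oracle)
  w_4 = 0.097106·0.9423 + -0.001607·21.2467 = 0.0574  (Lockheed)
  w_5 = 0.097106·5.0190 + -0.001607·31.6208 = 0.4366  (Disney)
  w_6 = 0.097106·0.1683 + -0.001607·9.9607 = 0.0003  (Honeywell)
Σw_i=1.0000  μᵀw=0.1400
σ²=wᵀΣw=λ₁·μ_p+λ₂ = 0.097106·0.140 + -0.001607 = 0.011988 ≈ 0.0120


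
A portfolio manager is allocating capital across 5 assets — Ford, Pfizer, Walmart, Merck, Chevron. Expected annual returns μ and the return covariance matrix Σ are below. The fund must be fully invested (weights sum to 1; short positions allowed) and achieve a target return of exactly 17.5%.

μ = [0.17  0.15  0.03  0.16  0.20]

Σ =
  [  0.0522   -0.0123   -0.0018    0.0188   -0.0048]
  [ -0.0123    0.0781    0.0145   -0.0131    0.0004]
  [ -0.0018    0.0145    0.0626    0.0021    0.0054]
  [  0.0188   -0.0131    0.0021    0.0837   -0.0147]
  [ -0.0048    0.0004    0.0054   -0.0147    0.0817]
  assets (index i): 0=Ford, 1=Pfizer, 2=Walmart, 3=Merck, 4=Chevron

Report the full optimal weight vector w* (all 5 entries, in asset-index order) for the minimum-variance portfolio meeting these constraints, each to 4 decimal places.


0.3078  0.2578  -0.0281  0.1915  0.2711

p=Σ⁻¹μ = [3.4317  2.8829  -0.4245  2.1380  3.0482]
q=Σ⁻¹𝟙 = [20.2526  15.8875  11.1899  12.2051  14.8084]
a=μᵀp=1.954804  b=𝟙ᵀp=11.076249  c=𝟙ᵀq=74.343460  D=ac−b²=22.643631
λ₁=(c·0.175−b)/D = (74.343460·0.175−11.076249)/22.643631 = 0.085404
λ₂=(a−b·0.175)/D = (1.954804−11.076249·0.175)/22.643631 = 0.000727
w* = 0.085404·p + 0.000727·q:
  w_0 = 0.085404·3.4317 + 0.000727·20.2526 = 0.3078  (Ford)
  w_1 = 0.085404·2.8829 + 0.000727·15.8875 = 0.2578  (Pfizer)
  w_2 = 0.085404·-0.4245 + 0.000727·11.1899 = -0.0281  (Walmart)
  w_3 = 0.085404·2.1380 + 0.000727·12.2051 = 0.1915  (Merck)
  w_4 = 0.085404·3.0482 + 0.000727·14.8084 = 0.2711  (Chevron)
Σw_i=1.0000  μᵀw=0.1750
σ²=wᵀΣw=λ₁·μ_p+λ₂ = 0.085404·0.175 + 0.000727 = 0.015673 ≈ 0.0157


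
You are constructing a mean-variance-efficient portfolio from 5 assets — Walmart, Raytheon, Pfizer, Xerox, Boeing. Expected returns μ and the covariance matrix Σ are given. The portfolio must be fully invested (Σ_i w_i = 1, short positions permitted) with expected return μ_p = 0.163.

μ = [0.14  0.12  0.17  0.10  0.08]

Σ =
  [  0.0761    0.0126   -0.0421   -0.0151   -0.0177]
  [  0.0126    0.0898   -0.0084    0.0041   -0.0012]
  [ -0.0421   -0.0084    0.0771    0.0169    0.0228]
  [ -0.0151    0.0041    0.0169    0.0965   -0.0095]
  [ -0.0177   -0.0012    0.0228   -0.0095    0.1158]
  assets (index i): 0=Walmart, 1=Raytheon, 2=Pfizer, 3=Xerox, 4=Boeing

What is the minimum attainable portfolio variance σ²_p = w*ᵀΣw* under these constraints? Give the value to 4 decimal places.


x=Σ⁻¹μ = [4.3870  1.0889  4.3270  0.9778  0.6010]
y=Σ⁻¹𝟙 = [29.9214  8.8969  25.0810  11.1879  9.2809]
a=μᵀx=1.626292  b=𝟙ᵀx=11.381650  c=𝟙ᵀy=84.368042  D=ac−b²=7.665122
λ₁=(c·0.163−b)/D = (84.368042·0.163−11.381650)/7.665122 = 0.309237
λ₂=(a−b·0.163)/D = (1.626292−11.381650·0.163)/7.665122 = -0.029865
w* = 0.309237·x + -0.029865·y:
  w_0 = 0.309237·4.3870 + -0.029865·29.9214 = 0.4630  (Walmart)
  w_1 = 0.309237·1.0889 + -0.029865·8.8969 = 0.0710  (Raytheon)
  w_2 = 0.309237·4.3270 + -0.029865·25.0810 = 0.5890  (Pfizer)
  w_3 = 0.309237·0.9778 + -0.029865·11.1879 = -0.0317  (Xerox)
  w_4 = 0.309237·0.6010 + -0.029865·9.2809 = -0.0913  (Boeing)
Σw_i=1.0000  μᵀw=0.1630
σ²=wᵀΣw=λ₁·μ_p+λ₂ = 0.309237·0.163 + -0.029865 = 0.020541 ≈ 0.0205

0.0205


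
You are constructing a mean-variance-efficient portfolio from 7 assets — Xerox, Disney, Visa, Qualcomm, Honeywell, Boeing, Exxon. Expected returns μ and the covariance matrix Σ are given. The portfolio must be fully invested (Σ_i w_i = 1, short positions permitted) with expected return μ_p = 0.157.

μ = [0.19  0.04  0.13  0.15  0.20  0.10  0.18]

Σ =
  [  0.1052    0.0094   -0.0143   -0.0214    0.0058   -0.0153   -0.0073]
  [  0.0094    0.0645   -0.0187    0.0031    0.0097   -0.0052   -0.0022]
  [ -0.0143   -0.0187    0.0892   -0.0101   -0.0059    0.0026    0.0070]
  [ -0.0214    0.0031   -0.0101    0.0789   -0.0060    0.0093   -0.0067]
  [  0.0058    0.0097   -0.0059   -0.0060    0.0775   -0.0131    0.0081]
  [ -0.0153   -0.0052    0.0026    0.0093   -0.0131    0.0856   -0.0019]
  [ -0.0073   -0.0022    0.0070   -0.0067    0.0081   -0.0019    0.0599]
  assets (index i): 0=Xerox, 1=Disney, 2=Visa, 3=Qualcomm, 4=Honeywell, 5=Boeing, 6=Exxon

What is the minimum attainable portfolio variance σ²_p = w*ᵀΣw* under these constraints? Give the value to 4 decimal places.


p=Σ⁻¹μ = [3.0734  0.5346  2.3072  3.2712  2.6845  1.8062  3.1897]
q=Σ⁻¹𝟙 = [17.3447  17.3924  18.8712  19.8227  13.1239  15.5240  18.1767]
a=μᵀp=2.687621  b=𝟙ᵀp=16.866855  c=𝟙ᵀq=120.255742  D=ac−b²=38.711077
λ₁=(c·0.157−b)/D = (120.255742·0.157−16.866855)/38.711077 = 0.052008
λ₂=(a−b·0.157)/D = (2.687621−16.866855·0.157)/38.711077 = 0.001021
w* = 0.052008·p + 0.001021·q:
  w_0 = 0.052008·3.0734 + 0.001021·17.3447 = 0.1776  (Xerox)
  w_1 = 0.052008·0.5346 + 0.001021·17.3924 = 0.0456  (Disney)
  w_2 = 0.052008·2.3072 + 0.001021·18.8712 = 0.1393  (Visa)
  w_3 = 0.052008·3.2712 + 0.001021·19.8227 = 0.1904  (Qualcomm)
  w_4 = 0.052008·2.6845 + 0.001021·13.1239 = 0.1530  (Honeywell)
  w_5 = 0.052008·1.8062 + 0.001021·15.5240 = 0.1098  (Boeing)
  w_6 = 0.052008·3.1897 + 0.001021·18.1767 = 0.1845  (Exxon)
Σw_i=1.0000  μᵀw=0.1570
σ²=wᵀΣw=λ₁·μ_p+λ₂ = 0.052008·0.157 + 0.001021 = 0.009186 ≈ 0.0092

0.0092


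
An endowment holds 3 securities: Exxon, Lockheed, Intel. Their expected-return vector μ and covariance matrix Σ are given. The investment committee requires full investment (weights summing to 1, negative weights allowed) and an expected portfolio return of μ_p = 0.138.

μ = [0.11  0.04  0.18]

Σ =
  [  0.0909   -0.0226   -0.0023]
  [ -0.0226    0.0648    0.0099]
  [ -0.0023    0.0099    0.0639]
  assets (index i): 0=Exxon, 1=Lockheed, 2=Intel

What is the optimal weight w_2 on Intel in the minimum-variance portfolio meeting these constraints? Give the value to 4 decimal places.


0.5515

p=Σ⁻¹μ = [1.4547  0.7029  2.7604]
q=Σ⁻¹𝟙 = [16.0622  19.0047  13.2832]
a=μᵀp=0.685002  b=𝟙ᵀp=4.918010  c=𝟙ᵀq=48.350111  D=ac−b²=8.933089
λ₁=(c·0.138−b)/D = (48.350111·0.138−4.918010)/8.933089 = 0.196383
λ₂=(a−b·0.138)/D = (0.685002−4.918010·0.138)/8.933089 = 0.000707
w* = 0.196383·p + 0.000707·q:
  w_0 = 0.196383·1.4547 + 0.000707·16.0622 = 0.2970  (Exxon)
  w_1 = 0.196383·0.7029 + 0.000707·19.0047 = 0.1515  (Lockheed)
  w_2 = 0.196383·2.7604 + 0.000707·13.2832 = 0.5515  (Intel)
Σw_i=1.0000  μᵀw=0.1380
σ²=wᵀΣw=λ₁·μ_p+λ₂ = 0.196383·0.138 + 0.000707 = 0.027808 ≈ 0.0278


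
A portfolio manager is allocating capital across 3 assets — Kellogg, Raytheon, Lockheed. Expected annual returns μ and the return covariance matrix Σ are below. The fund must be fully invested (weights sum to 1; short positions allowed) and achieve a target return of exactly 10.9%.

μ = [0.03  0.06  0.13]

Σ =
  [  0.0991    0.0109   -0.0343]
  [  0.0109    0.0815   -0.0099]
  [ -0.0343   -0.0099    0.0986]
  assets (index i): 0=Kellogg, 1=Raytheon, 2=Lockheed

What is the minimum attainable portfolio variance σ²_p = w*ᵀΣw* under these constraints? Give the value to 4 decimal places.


0.0502

p=Σ⁻¹μ = [0.7916  0.8341  1.6776]
q=Σ⁻¹𝟙 = [14.4079  12.3342  16.3925]
a=μᵀp=0.291881  b=𝟙ᵀp=3.303312  c=𝟙ᵀq=43.134571  D=ac−b²=1.678304
λ₁=(c·0.109−b)/D = (43.134571·0.109−3.303312)/1.678304 = 0.833196
λ₂=(a−b·0.109)/D = (0.291881−3.303312·0.109)/1.678304 = -0.040624
w* = 0.833196·p + -0.040624·q:
  w_0 = 0.833196·0.7916 + -0.040624·14.4079 = 0.0743  (Kellogg)
  w_1 = 0.833196·0.8341 + -0.040624·12.3342 = 0.1939  (Raytheon)
  w_2 = 0.833196·1.6776 + -0.040624·16.3925 = 0.7318  (Lockheed)
Σw_i=1.0000  μᵀw=0.1090
σ²=wᵀΣw=λ₁·μ_p+λ₂ = 0.833196·0.109 + -0.040624 = 0.050194 ≈ 0.0502
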